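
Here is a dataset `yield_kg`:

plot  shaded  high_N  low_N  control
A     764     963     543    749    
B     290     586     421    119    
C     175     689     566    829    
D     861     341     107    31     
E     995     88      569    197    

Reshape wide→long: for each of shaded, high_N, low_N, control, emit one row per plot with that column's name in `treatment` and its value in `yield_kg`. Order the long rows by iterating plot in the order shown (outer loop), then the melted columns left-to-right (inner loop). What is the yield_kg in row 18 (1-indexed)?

88

20 rows total (5 × 4). Row 18: index ⌊(18-1)/4⌋ = 4 into plot → E; (18-1) mod 4 = 1 into the melted columns → high_N.
So row 18 is (E, high_N, 88); yield_kg = 88.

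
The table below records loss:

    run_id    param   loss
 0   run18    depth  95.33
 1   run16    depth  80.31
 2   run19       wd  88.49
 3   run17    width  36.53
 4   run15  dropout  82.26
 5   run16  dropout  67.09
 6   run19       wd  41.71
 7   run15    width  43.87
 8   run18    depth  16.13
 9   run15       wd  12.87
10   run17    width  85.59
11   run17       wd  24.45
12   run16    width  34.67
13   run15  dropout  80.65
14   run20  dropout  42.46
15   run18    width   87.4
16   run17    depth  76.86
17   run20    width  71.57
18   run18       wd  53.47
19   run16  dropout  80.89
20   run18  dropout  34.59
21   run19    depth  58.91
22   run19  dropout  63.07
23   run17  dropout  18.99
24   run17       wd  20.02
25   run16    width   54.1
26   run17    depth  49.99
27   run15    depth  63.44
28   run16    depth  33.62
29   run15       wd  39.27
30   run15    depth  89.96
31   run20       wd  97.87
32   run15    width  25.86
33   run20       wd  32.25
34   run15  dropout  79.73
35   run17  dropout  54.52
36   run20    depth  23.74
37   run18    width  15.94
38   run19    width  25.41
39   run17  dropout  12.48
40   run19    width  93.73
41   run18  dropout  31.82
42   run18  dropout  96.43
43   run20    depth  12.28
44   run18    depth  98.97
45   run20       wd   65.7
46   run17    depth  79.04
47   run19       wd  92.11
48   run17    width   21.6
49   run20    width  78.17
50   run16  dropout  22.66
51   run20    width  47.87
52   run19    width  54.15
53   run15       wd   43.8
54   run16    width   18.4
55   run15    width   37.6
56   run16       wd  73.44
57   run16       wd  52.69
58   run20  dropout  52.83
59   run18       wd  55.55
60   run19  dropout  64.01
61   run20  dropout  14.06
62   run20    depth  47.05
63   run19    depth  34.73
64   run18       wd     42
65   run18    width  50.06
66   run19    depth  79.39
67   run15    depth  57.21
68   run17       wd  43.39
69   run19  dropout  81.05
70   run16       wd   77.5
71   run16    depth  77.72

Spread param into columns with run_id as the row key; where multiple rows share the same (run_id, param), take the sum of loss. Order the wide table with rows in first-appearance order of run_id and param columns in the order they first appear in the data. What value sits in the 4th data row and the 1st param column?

With rows in first-appearance order of run_id, row 4 is run_id=run17. param columns in first-appearance order: depth, wd, width, dropout; column 1 is depth.
Long rows with run_id=run17, param=depth: 76.86 + 49.99 + 79.04 = 205.89.

205.89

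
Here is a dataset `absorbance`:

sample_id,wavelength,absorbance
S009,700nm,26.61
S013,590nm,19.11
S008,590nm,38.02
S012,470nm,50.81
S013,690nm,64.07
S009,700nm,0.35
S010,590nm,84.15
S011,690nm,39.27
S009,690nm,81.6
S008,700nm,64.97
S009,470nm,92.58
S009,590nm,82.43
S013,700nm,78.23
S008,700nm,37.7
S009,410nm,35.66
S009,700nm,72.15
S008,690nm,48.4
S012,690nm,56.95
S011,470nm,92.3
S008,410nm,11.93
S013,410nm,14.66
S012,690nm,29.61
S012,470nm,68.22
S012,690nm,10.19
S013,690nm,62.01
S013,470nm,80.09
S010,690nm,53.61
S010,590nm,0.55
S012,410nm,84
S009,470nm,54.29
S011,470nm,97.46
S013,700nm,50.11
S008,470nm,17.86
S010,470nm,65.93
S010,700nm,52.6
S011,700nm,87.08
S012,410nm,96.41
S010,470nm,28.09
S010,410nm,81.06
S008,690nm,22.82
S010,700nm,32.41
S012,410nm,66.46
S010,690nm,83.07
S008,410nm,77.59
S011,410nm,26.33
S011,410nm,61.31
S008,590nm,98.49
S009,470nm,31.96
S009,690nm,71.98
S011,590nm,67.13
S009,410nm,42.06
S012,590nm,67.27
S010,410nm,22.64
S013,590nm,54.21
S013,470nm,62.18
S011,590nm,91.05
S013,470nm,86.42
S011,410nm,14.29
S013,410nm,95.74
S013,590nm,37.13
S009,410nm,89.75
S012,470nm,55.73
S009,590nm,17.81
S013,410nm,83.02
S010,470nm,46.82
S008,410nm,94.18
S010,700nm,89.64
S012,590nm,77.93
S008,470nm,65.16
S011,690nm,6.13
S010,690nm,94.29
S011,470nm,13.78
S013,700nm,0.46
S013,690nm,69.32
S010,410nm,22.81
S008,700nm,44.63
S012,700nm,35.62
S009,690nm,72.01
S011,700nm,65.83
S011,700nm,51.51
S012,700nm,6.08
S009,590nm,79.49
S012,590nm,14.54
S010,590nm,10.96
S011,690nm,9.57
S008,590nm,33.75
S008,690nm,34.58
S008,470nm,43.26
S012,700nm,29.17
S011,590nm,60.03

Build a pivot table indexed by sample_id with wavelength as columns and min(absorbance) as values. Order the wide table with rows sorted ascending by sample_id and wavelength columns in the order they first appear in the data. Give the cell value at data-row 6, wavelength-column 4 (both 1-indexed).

62.01

With rows sorted ascending by sample_id, row 6 is sample_id=S013. wavelength columns in first-appearance order: 700nm, 590nm, 470nm, 690nm, 410nm; column 4 is 690nm.
Long rows with sample_id=S013, wavelength=690nm: min(64.07, 62.01, 69.32) = 62.01.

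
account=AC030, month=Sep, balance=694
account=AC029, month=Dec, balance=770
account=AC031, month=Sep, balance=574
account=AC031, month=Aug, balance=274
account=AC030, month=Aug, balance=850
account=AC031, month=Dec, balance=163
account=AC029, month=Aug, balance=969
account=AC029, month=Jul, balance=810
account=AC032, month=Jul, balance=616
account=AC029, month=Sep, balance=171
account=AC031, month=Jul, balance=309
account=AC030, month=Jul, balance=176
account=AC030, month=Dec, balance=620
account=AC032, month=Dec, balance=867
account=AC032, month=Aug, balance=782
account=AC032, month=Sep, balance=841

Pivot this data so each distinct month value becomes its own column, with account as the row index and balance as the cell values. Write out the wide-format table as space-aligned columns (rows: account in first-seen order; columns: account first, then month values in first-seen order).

account  Sep  Dec  Aug  Jul
AC030    694  620  850  176
AC029    171  770  969  810
AC031    574  163  274  309
AC032    841  867  782  616

Columns: account plus the 4 distinct month values (Sep, Dec, Aug, Jul).
For example, row AC030 column Sep takes balance=694 from the long row (AC030, Sep).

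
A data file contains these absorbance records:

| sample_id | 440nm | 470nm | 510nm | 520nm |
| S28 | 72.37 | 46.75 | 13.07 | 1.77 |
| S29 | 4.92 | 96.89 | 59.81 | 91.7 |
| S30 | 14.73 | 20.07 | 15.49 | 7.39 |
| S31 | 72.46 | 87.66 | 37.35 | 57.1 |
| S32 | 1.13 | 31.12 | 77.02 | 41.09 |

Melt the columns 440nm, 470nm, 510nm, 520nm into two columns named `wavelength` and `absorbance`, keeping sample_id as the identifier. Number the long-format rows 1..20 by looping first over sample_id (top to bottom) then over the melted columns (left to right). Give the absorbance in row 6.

20 rows total (5 × 4). Row 6: index ⌊(6-1)/4⌋ = 1 into sample_id → S29; (6-1) mod 4 = 1 into the melted columns → 470nm.
So row 6 is (S29, 470nm, 96.89); absorbance = 96.89.

96.89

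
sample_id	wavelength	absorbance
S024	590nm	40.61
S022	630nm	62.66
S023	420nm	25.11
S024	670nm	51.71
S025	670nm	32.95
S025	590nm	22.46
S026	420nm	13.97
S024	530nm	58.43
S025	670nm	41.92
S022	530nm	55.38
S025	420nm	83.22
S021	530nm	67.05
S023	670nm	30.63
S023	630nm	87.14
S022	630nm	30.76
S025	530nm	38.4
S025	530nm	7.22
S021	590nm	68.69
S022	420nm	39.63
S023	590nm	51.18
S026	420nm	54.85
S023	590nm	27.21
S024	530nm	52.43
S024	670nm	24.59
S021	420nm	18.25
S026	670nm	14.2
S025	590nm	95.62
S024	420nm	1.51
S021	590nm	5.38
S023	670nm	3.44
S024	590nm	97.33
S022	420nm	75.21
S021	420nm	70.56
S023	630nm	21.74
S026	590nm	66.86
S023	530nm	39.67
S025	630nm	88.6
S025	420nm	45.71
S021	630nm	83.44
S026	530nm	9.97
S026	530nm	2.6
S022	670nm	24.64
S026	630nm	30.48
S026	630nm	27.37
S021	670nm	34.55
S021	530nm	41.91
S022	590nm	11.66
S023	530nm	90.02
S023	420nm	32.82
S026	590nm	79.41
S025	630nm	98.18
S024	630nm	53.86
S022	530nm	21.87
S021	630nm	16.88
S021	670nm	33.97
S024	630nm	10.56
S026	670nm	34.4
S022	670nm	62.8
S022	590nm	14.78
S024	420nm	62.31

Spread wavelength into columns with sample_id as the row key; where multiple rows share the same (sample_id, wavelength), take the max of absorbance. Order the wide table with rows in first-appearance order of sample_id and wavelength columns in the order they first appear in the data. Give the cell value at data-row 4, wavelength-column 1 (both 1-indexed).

95.62

With rows in first-appearance order of sample_id, row 4 is sample_id=S025. wavelength columns in first-appearance order: 590nm, 630nm, 420nm, 670nm, 530nm; column 1 is 590nm.
Long rows with sample_id=S025, wavelength=590nm: max(22.46, 95.62) = 95.62.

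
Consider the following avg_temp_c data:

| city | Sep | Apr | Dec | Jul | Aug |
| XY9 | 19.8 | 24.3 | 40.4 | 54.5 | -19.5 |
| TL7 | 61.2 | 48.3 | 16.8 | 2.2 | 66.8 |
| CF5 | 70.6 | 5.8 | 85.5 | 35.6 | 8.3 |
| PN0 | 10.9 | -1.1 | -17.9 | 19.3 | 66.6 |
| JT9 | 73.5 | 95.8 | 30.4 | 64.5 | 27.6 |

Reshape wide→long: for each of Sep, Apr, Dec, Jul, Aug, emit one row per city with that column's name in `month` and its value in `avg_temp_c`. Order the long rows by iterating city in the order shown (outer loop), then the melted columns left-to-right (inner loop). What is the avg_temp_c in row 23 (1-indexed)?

25 rows total (5 × 5). Row 23: index ⌊(23-1)/5⌋ = 4 into city → JT9; (23-1) mod 5 = 2 into the melted columns → Dec.
So row 23 is (JT9, Dec, 30.4); avg_temp_c = 30.4.

30.4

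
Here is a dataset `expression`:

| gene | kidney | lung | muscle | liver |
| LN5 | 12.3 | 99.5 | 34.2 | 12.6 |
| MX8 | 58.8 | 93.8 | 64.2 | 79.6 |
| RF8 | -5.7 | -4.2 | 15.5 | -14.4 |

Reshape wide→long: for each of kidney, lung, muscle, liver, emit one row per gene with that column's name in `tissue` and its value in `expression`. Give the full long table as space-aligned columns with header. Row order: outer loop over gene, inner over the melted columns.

Each (gene, column) pair becomes one row: 3 × 4 = 12 rows.
For example, (LN5, kidney) → expression=12.3.

gene  tissue  expression
LN5   kidney  12.3      
LN5   lung    99.5      
LN5   muscle  34.2      
LN5   liver   12.6      
MX8   kidney  58.8      
MX8   lung    93.8      
MX8   muscle  64.2      
MX8   liver   79.6      
RF8   kidney  -5.7      
RF8   lung    -4.2      
RF8   muscle  15.5      
RF8   liver   -14.4     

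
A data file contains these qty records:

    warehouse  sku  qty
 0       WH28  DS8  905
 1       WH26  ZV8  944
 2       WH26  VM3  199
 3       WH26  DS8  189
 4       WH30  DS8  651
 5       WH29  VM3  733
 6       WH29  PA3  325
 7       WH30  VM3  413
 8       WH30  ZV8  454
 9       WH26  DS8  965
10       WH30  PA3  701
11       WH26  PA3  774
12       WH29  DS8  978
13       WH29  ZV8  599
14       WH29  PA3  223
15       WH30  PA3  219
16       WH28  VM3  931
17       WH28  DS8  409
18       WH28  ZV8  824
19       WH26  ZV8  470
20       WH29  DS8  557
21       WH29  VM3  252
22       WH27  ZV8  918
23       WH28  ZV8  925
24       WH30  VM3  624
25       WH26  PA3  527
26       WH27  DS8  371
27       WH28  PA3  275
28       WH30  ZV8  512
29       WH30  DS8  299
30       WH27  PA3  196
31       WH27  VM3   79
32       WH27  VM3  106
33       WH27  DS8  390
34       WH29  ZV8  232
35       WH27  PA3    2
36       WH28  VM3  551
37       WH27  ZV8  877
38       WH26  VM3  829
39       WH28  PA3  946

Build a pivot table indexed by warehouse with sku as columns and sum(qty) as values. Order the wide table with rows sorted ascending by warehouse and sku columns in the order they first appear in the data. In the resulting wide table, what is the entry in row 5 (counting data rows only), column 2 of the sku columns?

With rows sorted ascending by warehouse, row 5 is warehouse=WH30. sku columns in first-appearance order: DS8, ZV8, VM3, PA3; column 2 is ZV8.
Long rows with warehouse=WH30, sku=ZV8: 454 + 512 = 966.

966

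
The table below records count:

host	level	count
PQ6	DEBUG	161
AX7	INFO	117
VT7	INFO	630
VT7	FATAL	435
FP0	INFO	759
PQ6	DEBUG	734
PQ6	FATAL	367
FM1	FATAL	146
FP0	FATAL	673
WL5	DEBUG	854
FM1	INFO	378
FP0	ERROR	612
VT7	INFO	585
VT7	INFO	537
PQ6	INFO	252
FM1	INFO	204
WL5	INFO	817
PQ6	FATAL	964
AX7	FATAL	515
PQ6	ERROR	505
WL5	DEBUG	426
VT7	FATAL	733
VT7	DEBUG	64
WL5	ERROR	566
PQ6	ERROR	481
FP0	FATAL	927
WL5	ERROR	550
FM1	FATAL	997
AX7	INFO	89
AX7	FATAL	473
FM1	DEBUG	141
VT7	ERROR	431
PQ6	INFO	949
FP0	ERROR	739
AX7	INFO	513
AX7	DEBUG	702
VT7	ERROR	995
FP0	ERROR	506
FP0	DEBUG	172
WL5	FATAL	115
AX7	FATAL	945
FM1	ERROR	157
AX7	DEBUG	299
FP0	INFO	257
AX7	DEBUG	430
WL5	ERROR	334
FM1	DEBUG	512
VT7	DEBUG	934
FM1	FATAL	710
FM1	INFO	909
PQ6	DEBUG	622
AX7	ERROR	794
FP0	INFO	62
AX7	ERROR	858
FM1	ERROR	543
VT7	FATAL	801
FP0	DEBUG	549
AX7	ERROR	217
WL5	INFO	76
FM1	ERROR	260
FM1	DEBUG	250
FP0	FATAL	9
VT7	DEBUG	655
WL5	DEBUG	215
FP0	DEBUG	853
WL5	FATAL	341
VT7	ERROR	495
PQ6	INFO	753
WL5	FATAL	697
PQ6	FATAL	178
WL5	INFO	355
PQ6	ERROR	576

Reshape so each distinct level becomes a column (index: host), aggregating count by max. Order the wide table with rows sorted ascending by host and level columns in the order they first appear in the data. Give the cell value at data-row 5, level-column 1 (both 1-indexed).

With rows sorted ascending by host, row 5 is host=VT7. level columns in first-appearance order: DEBUG, INFO, FATAL, ERROR; column 1 is DEBUG.
Long rows with host=VT7, level=DEBUG: max(64, 934, 655) = 934.

934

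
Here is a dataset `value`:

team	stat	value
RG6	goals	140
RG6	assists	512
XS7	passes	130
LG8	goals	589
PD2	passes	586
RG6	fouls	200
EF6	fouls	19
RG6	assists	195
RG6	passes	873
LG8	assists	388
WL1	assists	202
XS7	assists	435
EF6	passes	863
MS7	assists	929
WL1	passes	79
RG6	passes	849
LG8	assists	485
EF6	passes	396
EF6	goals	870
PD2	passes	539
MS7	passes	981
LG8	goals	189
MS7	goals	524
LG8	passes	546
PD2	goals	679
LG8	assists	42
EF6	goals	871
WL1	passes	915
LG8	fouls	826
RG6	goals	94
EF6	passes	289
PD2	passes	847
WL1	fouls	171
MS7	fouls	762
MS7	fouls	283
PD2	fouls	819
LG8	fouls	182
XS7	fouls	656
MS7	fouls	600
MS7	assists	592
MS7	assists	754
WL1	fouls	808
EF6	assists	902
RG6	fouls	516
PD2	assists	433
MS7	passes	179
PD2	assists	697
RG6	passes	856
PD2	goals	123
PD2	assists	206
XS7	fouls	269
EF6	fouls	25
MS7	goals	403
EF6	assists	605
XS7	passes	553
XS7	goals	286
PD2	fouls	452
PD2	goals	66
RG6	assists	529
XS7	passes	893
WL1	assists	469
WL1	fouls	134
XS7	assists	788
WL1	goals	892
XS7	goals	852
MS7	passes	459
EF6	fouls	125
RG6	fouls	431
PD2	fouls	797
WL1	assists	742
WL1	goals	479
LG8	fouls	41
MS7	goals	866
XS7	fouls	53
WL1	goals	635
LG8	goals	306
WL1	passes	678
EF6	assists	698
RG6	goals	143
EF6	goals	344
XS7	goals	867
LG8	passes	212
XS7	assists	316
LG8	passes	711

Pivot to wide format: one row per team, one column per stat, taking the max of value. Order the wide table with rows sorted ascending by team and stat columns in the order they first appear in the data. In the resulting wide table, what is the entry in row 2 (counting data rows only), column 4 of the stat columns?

826

With rows sorted ascending by team, row 2 is team=LG8. stat columns in first-appearance order: goals, assists, passes, fouls; column 4 is fouls.
Long rows with team=LG8, stat=fouls: max(826, 182, 41) = 826.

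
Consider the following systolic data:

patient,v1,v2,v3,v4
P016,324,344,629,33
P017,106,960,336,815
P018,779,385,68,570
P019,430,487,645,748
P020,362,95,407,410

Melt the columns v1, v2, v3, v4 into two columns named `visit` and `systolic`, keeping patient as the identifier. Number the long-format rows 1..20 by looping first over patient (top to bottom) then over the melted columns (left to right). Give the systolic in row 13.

20 rows total (5 × 4). Row 13: index ⌊(13-1)/4⌋ = 3 into patient → P019; (13-1) mod 4 = 0 into the melted columns → v1.
So row 13 is (P019, v1, 430); systolic = 430.

430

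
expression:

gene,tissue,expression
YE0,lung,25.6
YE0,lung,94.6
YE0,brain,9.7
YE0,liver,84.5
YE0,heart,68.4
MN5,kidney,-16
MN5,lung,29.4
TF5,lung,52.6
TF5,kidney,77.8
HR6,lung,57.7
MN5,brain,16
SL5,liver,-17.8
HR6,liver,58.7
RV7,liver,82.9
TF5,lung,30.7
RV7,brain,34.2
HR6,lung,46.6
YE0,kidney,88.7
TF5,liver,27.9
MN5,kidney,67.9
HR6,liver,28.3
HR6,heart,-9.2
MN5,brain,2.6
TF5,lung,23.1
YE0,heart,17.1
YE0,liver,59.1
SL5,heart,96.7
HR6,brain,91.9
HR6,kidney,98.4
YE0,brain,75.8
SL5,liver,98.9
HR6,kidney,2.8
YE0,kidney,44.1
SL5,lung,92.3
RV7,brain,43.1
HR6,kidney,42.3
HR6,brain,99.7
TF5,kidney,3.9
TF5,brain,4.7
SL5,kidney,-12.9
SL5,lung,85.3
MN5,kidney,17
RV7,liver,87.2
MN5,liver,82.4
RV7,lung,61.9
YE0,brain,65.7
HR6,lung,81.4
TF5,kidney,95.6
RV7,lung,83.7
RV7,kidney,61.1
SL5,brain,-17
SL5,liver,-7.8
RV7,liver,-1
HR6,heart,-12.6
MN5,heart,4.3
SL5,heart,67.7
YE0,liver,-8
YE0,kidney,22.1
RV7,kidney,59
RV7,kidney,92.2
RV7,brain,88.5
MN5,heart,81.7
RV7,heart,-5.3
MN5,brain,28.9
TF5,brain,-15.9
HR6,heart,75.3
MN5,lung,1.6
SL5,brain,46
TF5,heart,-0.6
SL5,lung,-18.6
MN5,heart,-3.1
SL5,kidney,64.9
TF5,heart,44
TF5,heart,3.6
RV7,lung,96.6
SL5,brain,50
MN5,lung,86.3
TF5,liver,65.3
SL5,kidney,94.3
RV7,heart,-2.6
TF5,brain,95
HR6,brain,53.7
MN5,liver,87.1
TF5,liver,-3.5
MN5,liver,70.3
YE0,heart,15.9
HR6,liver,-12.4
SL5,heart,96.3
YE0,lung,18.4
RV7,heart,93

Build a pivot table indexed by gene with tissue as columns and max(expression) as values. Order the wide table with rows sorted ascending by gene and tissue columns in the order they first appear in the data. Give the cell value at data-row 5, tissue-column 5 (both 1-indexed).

95.6

With rows sorted ascending by gene, row 5 is gene=TF5. tissue columns in first-appearance order: lung, brain, liver, heart, kidney; column 5 is kidney.
Long rows with gene=TF5, tissue=kidney: max(77.8, 3.9, 95.6) = 95.6.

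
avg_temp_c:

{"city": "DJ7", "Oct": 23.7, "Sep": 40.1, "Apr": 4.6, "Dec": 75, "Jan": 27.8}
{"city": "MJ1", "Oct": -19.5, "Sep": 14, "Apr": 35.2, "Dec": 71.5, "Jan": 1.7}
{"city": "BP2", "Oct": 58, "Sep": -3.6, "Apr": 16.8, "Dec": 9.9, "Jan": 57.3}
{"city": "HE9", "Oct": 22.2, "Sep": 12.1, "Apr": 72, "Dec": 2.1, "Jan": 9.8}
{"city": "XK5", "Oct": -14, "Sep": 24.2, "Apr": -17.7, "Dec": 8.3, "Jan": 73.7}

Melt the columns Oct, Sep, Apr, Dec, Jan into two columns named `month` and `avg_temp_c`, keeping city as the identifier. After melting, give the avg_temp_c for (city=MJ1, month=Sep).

Unpivoting turns each (city, wide-column) pair into one long row.
The wide cell at row MJ1, column Sep holds 14, so the long row (MJ1, Sep) has avg_temp_c=14.

14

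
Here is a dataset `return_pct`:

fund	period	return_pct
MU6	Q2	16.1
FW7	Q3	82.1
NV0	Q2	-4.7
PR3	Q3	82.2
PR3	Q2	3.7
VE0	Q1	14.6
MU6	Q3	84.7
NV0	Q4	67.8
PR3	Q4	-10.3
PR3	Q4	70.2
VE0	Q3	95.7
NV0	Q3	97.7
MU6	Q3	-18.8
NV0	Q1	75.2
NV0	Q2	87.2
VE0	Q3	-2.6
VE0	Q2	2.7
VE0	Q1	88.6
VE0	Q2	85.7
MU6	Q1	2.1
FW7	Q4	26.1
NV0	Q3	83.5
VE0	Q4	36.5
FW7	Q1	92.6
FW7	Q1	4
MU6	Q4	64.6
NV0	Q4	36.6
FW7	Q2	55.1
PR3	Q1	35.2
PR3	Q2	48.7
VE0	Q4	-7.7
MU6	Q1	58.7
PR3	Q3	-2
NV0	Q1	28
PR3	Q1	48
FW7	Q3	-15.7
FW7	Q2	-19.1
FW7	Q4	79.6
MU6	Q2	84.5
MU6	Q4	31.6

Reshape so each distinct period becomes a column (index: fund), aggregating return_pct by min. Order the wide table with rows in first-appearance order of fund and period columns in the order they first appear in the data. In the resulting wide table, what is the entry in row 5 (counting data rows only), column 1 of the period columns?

With rows in first-appearance order of fund, row 5 is fund=VE0. period columns in first-appearance order: Q2, Q3, Q1, Q4; column 1 is Q2.
Long rows with fund=VE0, period=Q2: min(2.7, 85.7) = 2.7.

2.7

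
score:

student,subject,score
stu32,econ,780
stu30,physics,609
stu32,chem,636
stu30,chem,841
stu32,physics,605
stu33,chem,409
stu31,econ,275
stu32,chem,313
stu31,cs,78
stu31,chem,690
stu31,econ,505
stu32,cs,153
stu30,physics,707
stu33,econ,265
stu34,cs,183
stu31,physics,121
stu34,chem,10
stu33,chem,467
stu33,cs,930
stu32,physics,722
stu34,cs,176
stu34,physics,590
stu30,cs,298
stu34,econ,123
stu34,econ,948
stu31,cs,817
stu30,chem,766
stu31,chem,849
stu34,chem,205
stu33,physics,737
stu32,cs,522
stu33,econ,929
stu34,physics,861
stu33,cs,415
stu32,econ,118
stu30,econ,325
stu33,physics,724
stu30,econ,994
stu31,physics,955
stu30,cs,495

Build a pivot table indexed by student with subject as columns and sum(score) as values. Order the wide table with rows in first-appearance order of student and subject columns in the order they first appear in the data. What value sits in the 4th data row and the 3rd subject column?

With rows in first-appearance order of student, row 4 is student=stu31. subject columns in first-appearance order: econ, physics, chem, cs; column 3 is chem.
Long rows with student=stu31, subject=chem: 690 + 849 = 1539.

1539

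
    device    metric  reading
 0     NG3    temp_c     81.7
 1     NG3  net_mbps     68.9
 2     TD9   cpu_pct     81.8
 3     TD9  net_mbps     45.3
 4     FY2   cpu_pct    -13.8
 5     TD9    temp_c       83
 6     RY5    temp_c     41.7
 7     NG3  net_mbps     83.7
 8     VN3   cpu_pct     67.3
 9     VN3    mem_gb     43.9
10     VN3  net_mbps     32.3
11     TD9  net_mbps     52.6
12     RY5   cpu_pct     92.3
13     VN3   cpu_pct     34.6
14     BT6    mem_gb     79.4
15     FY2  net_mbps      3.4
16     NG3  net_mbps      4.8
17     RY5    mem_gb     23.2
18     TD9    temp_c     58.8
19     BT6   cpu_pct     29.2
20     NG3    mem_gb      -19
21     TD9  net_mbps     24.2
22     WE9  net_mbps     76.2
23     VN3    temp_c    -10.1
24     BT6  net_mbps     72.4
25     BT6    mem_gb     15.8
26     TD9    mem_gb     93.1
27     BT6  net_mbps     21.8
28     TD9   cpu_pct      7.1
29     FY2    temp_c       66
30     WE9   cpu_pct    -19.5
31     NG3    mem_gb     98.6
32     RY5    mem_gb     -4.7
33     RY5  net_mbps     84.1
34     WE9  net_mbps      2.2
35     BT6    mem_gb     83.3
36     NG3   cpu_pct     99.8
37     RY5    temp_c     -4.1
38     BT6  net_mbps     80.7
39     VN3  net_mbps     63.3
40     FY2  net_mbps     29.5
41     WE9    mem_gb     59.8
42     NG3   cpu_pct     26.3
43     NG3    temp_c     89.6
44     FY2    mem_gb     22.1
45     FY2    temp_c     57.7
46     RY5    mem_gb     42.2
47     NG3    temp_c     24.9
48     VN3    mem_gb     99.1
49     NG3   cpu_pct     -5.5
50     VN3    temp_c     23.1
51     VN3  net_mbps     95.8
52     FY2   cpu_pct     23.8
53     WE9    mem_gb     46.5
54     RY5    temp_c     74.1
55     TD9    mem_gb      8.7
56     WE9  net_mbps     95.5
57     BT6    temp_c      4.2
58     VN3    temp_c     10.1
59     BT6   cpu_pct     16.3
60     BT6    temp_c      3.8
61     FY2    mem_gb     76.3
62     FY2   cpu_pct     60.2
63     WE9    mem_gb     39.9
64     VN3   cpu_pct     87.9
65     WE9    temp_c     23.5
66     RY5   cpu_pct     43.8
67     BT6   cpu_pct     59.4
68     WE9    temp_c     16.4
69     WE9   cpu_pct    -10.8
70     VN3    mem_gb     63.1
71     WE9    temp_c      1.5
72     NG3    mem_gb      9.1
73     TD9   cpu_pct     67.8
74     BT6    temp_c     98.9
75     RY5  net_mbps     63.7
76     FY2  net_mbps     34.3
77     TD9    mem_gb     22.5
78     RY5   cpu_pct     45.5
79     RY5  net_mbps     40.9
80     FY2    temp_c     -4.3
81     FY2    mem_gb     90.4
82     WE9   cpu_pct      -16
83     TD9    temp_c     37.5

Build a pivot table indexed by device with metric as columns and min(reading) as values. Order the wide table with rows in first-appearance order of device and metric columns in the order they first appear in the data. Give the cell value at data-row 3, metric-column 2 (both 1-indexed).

With rows in first-appearance order of device, row 3 is device=FY2. metric columns in first-appearance order: temp_c, net_mbps, cpu_pct, mem_gb; column 2 is net_mbps.
Long rows with device=FY2, metric=net_mbps: min(3.4, 29.5, 34.3) = 3.4.

3.4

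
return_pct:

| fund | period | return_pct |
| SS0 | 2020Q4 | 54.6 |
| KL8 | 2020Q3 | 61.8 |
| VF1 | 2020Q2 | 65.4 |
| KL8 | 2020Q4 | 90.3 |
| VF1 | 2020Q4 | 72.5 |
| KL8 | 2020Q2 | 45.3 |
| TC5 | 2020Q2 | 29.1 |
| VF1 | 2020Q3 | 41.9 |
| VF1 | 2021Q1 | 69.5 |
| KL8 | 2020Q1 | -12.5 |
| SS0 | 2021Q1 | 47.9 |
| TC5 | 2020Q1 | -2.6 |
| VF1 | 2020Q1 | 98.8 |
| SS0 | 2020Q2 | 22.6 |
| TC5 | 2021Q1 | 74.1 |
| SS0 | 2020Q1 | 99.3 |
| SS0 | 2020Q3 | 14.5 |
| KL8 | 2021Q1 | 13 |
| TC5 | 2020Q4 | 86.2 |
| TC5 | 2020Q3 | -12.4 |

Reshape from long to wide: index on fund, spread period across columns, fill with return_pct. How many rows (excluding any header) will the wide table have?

4 distinct fund values → 4 rows.

4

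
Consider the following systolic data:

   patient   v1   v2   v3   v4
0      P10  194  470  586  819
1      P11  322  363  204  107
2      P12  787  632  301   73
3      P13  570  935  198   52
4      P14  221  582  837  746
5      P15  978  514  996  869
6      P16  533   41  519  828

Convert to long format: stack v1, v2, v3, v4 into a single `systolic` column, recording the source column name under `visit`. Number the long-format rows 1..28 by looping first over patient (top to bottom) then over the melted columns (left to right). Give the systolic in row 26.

41

28 rows total (7 × 4). Row 26: index ⌊(26-1)/4⌋ = 6 into patient → P16; (26-1) mod 4 = 1 into the melted columns → v2.
So row 26 is (P16, v2, 41); systolic = 41.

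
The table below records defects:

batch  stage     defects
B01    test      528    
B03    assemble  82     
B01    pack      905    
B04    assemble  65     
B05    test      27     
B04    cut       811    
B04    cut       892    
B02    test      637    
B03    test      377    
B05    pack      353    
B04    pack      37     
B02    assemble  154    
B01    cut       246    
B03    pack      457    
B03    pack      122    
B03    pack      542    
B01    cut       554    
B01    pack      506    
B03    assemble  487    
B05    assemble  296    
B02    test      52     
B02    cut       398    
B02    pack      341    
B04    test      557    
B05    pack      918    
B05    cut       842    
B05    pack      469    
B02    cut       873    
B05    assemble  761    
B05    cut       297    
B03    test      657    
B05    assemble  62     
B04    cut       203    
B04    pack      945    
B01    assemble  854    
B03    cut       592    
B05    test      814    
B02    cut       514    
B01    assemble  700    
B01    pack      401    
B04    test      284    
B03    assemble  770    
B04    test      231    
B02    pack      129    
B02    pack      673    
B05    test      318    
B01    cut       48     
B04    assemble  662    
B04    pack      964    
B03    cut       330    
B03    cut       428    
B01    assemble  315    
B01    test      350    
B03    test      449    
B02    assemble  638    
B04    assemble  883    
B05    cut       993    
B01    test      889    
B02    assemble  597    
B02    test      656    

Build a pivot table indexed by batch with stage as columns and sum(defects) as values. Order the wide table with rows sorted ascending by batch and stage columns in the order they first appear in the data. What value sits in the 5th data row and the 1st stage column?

With rows sorted ascending by batch, row 5 is batch=B05. stage columns in first-appearance order: test, assemble, pack, cut; column 1 is test.
Long rows with batch=B05, stage=test: 27 + 814 + 318 = 1159.

1159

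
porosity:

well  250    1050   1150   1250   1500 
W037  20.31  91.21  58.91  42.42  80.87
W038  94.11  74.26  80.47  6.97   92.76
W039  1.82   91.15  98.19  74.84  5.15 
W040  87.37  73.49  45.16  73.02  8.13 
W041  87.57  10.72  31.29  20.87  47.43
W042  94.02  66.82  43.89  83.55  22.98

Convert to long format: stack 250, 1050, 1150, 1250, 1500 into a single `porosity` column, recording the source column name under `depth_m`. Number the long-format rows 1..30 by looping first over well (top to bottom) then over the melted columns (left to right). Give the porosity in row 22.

30 rows total (6 × 5). Row 22: index ⌊(22-1)/5⌋ = 4 into well → W041; (22-1) mod 5 = 1 into the melted columns → 1050.
So row 22 is (W041, 1050, 10.72); porosity = 10.72.

10.72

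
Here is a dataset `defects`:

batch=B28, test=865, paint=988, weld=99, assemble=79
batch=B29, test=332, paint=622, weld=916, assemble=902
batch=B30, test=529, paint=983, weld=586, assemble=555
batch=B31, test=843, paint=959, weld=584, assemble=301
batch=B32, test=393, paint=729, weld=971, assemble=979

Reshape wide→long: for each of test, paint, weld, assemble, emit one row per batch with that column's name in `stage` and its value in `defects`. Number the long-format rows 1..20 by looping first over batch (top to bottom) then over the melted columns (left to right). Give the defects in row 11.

586

20 rows total (5 × 4). Row 11: index ⌊(11-1)/4⌋ = 2 into batch → B30; (11-1) mod 4 = 2 into the melted columns → weld.
So row 11 is (B30, weld, 586); defects = 586.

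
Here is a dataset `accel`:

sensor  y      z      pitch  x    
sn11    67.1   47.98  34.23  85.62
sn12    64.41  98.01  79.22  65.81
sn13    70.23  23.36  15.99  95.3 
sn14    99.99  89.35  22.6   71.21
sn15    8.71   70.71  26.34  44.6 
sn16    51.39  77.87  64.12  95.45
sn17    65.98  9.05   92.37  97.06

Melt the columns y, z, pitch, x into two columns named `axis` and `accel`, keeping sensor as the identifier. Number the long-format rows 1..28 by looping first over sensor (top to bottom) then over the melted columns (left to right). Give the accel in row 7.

28 rows total (7 × 4). Row 7: index ⌊(7-1)/4⌋ = 1 into sensor → sn12; (7-1) mod 4 = 2 into the melted columns → pitch.
So row 7 is (sn12, pitch, 79.22); accel = 79.22.

79.22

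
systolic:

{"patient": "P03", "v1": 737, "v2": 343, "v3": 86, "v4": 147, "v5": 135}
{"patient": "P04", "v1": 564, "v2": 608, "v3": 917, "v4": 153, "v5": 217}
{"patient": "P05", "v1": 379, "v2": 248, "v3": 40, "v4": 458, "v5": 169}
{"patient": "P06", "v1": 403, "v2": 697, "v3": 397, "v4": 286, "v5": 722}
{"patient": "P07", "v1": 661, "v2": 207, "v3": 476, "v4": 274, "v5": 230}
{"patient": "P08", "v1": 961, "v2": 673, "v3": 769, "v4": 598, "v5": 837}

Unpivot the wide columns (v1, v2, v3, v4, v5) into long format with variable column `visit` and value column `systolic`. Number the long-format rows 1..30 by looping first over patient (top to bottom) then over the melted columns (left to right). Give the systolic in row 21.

30 rows total (6 × 5). Row 21: index ⌊(21-1)/5⌋ = 4 into patient → P07; (21-1) mod 5 = 0 into the melted columns → v1.
So row 21 is (P07, v1, 661); systolic = 661.

661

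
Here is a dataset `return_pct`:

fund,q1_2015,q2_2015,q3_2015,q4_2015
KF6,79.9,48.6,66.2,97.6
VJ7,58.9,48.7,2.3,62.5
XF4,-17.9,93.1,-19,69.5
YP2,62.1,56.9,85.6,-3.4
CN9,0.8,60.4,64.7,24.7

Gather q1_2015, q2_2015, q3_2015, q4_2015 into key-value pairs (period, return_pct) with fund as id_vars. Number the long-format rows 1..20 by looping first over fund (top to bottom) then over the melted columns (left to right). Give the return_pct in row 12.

20 rows total (5 × 4). Row 12: index ⌊(12-1)/4⌋ = 2 into fund → XF4; (12-1) mod 4 = 3 into the melted columns → q4_2015.
So row 12 is (XF4, q4_2015, 69.5); return_pct = 69.5.

69.5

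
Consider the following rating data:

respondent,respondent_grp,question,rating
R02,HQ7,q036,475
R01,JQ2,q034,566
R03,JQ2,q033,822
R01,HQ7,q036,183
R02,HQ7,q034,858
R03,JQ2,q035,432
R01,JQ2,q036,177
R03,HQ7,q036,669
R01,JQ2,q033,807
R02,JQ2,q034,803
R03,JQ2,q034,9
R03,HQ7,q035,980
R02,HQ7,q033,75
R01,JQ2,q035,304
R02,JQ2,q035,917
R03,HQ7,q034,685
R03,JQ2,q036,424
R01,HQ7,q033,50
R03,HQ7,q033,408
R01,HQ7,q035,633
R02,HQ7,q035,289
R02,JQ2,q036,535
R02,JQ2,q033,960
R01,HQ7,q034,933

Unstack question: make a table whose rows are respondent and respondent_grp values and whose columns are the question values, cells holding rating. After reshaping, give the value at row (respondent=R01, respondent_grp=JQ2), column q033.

807

Wide layout: rows indexed by respondent and respondent_grp, columns are the 4 distinct question values (q036, q034, q033, q035).
Cell (respondent=R01, respondent_grp=JQ2, question=q033) draws from the long row where respondent=R01, respondent_grp=JQ2 and question=q033, which has rating=807.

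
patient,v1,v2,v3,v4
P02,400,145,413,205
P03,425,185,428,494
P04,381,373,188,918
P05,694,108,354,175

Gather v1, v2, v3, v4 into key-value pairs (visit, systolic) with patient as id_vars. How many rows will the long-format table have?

16

4 patient values × 4 melted columns = 16 rows.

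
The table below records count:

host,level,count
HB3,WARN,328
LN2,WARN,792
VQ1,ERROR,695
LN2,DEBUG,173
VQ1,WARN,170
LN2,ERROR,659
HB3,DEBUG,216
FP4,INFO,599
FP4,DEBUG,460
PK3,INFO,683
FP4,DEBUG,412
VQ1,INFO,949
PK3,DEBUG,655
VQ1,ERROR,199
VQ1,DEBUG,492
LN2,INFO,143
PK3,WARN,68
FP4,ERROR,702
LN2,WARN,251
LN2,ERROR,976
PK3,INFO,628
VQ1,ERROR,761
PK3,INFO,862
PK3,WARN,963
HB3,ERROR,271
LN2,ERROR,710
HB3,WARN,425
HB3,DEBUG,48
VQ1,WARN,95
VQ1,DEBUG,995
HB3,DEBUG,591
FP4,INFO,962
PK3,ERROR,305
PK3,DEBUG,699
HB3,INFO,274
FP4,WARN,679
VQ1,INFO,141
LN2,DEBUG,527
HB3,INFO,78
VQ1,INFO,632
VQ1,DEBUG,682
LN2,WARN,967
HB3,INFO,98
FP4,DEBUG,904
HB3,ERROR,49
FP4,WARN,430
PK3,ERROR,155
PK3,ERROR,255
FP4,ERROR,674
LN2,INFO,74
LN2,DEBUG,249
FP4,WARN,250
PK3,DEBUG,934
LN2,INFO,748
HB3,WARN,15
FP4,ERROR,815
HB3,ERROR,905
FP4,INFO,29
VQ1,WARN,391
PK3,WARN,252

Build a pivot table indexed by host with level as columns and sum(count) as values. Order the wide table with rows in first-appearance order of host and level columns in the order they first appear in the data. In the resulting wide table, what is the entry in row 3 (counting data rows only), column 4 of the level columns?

With rows in first-appearance order of host, row 3 is host=VQ1. level columns in first-appearance order: WARN, ERROR, DEBUG, INFO; column 4 is INFO.
Long rows with host=VQ1, level=INFO: 949 + 141 + 632 = 1722.

1722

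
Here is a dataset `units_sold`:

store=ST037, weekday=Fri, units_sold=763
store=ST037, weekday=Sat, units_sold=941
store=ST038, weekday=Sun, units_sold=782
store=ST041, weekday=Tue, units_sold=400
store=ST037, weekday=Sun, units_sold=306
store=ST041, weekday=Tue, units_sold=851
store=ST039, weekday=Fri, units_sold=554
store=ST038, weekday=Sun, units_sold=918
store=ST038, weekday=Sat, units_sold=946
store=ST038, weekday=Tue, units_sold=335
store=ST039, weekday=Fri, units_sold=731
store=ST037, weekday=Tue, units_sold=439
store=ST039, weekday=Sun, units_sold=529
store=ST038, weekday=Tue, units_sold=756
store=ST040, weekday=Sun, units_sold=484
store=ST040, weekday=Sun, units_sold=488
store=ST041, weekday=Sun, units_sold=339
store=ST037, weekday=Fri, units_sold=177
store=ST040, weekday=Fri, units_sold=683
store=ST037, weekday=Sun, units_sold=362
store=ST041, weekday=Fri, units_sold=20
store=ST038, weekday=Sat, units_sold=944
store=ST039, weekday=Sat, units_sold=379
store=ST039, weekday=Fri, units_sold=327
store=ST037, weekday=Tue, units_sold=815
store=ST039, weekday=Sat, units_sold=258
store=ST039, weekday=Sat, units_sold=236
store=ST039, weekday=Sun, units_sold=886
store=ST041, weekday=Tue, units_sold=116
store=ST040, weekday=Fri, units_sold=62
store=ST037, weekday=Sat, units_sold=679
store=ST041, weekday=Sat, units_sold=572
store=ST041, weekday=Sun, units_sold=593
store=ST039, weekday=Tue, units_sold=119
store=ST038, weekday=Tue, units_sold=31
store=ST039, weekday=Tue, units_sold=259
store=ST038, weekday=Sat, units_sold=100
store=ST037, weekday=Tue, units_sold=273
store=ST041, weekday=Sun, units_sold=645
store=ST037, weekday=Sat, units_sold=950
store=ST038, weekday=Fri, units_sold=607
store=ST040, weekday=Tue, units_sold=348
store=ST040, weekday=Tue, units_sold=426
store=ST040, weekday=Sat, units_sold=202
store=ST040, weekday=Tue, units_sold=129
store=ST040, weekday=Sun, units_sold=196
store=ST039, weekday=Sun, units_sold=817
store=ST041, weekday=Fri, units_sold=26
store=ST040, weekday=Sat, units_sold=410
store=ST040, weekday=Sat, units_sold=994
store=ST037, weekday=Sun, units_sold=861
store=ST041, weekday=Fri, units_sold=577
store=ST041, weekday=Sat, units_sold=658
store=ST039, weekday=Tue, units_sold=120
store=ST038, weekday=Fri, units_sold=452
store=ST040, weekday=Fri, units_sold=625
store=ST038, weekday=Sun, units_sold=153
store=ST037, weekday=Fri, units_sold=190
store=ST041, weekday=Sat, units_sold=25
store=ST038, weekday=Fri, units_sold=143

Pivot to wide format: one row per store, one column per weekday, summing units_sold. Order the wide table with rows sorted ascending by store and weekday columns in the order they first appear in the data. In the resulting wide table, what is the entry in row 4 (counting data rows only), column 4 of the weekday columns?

903

With rows sorted ascending by store, row 4 is store=ST040. weekday columns in first-appearance order: Fri, Sat, Sun, Tue; column 4 is Tue.
Long rows with store=ST040, weekday=Tue: 348 + 426 + 129 = 903.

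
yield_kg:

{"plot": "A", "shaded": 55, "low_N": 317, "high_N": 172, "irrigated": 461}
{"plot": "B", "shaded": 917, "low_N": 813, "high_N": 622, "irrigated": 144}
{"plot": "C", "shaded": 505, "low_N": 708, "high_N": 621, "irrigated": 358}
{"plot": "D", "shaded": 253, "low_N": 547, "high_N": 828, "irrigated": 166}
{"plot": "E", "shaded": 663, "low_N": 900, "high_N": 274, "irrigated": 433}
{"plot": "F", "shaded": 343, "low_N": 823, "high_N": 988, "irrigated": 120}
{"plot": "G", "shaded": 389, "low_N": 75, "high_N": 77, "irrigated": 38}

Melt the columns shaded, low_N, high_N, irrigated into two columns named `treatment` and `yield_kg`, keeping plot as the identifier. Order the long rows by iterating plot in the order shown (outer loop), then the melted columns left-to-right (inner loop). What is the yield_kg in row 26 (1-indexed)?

75

28 rows total (7 × 4). Row 26: index ⌊(26-1)/4⌋ = 6 into plot → G; (26-1) mod 4 = 1 into the melted columns → low_N.
So row 26 is (G, low_N, 75); yield_kg = 75.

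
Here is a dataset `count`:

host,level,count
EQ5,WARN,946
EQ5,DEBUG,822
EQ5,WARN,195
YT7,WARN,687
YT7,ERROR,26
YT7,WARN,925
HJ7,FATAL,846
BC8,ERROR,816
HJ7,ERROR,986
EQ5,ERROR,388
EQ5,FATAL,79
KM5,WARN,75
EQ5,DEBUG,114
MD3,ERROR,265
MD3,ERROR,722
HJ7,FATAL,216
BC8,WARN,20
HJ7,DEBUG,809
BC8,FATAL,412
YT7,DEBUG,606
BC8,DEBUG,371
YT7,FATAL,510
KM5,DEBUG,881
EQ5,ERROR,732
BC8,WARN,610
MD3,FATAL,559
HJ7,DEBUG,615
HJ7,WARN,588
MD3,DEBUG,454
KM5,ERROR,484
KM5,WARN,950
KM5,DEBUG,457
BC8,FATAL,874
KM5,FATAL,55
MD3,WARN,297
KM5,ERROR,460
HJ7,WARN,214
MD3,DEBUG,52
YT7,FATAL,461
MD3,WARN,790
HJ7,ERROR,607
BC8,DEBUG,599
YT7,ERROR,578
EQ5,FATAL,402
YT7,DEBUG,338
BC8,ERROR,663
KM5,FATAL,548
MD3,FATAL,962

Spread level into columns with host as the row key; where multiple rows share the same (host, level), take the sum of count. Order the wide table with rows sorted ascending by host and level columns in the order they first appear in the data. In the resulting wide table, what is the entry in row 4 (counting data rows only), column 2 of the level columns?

1338

With rows sorted ascending by host, row 4 is host=KM5. level columns in first-appearance order: WARN, DEBUG, ERROR, FATAL; column 2 is DEBUG.
Long rows with host=KM5, level=DEBUG: 881 + 457 = 1338.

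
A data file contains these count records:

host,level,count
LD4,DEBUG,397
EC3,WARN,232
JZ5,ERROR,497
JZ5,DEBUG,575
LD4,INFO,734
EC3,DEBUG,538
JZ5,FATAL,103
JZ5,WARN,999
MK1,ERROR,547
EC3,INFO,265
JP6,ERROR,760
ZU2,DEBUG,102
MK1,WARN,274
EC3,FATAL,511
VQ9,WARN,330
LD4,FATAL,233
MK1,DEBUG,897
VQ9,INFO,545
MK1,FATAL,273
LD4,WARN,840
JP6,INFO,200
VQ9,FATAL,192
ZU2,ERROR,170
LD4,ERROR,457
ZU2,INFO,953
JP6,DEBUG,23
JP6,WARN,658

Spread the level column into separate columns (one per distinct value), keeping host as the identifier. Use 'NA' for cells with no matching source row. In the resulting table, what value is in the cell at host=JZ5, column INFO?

No long-format row has host=JZ5 and level=INFO, so the cell is NA.

NA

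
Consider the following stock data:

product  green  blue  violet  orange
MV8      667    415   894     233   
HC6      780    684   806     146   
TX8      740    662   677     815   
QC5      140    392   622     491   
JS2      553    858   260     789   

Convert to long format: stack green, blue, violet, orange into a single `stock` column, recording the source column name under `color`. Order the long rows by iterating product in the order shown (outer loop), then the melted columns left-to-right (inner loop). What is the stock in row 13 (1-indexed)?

140

20 rows total (5 × 4). Row 13: index ⌊(13-1)/4⌋ = 3 into product → QC5; (13-1) mod 4 = 0 into the melted columns → green.
So row 13 is (QC5, green, 140); stock = 140.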